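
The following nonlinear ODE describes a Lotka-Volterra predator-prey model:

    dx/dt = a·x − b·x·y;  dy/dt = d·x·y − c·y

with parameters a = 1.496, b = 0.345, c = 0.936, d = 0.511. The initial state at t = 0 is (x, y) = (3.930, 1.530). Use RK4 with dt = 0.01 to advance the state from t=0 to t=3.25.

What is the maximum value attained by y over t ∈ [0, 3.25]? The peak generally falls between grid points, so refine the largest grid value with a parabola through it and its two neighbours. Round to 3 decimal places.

max y = 11.198

t=0.000: state=(3.930, 1.530)
step 1 (dt=0.01): k1=(3.805, 1.641), k2=(3.812, 1.664), k3=(3.812, 1.664), k4=(3.819, 1.688); state += dt/6·(k1+2k2+2k3+k4)
t=0.010: state=(3.968, 1.547)
t=0.020: state=(4.006, 1.564)
t=0.030: state=(4.045, 1.581)
continuing one RK4 step at a time; state shown every 20 steps (Δt=0.2):
t=0.200: state=(4.704, 1.972)
t=0.400: state=(5.405, 2.746)
t=0.600: state=(5.787, 4.051)
t=0.800: state=(5.534, 6.030)
t=1.000: state=(4.537, 8.411)
t=1.200: state=(3.186, 10.354)
t=1.400: state=(2.031, 11.174)
t=1.600: state=(1.271, 10.933)
t=1.800: state=(0.829, 10.072)
t=2.000: state=(0.579, 8.965)
t=2.200: state=(0.438, 7.826)
t=2.400: state=(0.357, 6.756)
t=2.600: state=(0.313, 5.796)
t=2.800: state=(0.291, 4.957)
t=3.000: state=(0.286, 4.233)
t=3.200: state=(0.295, 3.616)
t=3.250: state=(0.299, 3.477)
largest grid value and its neighbours: y(1.430)=11.19556, y(1.440)=11.19771, y(1.450)=11.19736
parabola through these three points peaks at t≈1.444 with y≈11.19788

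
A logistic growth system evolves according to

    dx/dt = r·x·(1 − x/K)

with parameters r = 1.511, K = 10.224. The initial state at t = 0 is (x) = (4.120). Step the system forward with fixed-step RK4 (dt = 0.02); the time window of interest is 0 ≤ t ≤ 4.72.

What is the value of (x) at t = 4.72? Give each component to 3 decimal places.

(x) = (10.212)

t=0.000: state=(4.120)
step 1 (dt=0.02): k1=(3.717), k2=(3.727), k3=(3.727), k4=(3.738); state += dt/6·(k1+2k2+2k3+k4)
t=0.020: state=(4.195)
t=0.040: state=(4.269)
t=0.060: state=(4.345)
continuing one RK4 step at a time; state shown every 10 steps (Δt=0.2):
t=0.200: state=(4.880)
t=0.400: state=(5.650)
t=0.600: state=(6.396)
t=0.800: state=(7.089)
t=1.000: state=(7.705)
t=1.200: state=(8.234)
t=1.400: state=(8.674)
t=1.600: state=(9.031)
t=1.800: state=(9.315)
t=2.000: state=(9.536)
t=2.200: state=(9.706)
t=2.400: state=(9.836)
t=2.600: state=(9.934)
t=2.800: state=(10.008)
t=3.000: state=(10.064)
t=3.200: state=(10.105)
t=3.400: state=(10.136)
t=3.600: state=(10.159)
t=3.800: state=(10.176)
t=4.000: state=(10.188)
t=4.200: state=(10.198)
t=4.400: state=(10.204)
t=4.600: state=(10.210)
t=4.720: state=(10.212)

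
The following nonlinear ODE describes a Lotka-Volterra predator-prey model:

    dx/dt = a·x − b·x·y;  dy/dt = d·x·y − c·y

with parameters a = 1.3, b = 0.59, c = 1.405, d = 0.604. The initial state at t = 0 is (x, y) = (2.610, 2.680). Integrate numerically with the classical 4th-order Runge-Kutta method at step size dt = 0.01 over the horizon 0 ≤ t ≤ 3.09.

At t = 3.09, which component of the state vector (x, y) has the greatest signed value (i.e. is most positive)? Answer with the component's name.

largest component: x

t=0.000: state=(2.610, 2.680)
step 1 (dt=0.01): k1=(-0.734, 0.459), k2=(-0.736, 0.454), k3=(-0.736, 0.454), k4=(-0.739, 0.448); state += dt/6·(k1+2k2+2k3+k4)
t=0.010: state=(2.603, 2.685)
t=0.020: state=(2.595, 2.689)
t=0.030: state=(2.588, 2.693)
continuing one RK4 step at a time; state shown every 10 steps (Δt=0.1):
t=0.100: state=(2.534, 2.720)
t=0.200: state=(2.456, 2.748)
t=0.300: state=(2.377, 2.763)
t=0.400: state=(2.300, 2.765)
t=0.500: state=(2.225, 2.755)
t=0.600: state=(2.155, 2.732)
t=0.700: state=(2.091, 2.699)
t=0.800: state=(2.033, 2.656)
t=0.900: state=(1.983, 2.605)
t=1.000: state=(1.940, 2.548)
t=1.100: state=(1.904, 2.487)
t=1.200: state=(1.876, 2.422)
t=1.300: state=(1.855, 2.355)
t=1.400: state=(1.842, 2.288)
t=1.500: state=(1.837, 2.222)
t=1.600: state=(1.838, 2.157)
t=1.700: state=(1.847, 2.095)
t=1.800: state=(1.862, 2.036)
t=1.900: state=(1.883, 1.981)
t=2.000: state=(1.911, 1.931)
t=2.100: state=(1.945, 1.885)
t=2.200: state=(1.984, 1.844)
t=2.300: state=(2.029, 1.809)
t=2.400: state=(2.079, 1.779)
t=2.500: state=(2.133, 1.755)
t=2.600: state=(2.191, 1.738)
t=2.700: state=(2.253, 1.727)
t=2.800: state=(2.318, 1.723)
t=2.900: state=(2.384, 1.725)
t=3.000: state=(2.452, 1.735)
t=3.090: state=(2.512, 1.750)
compare at T: x=2.512, y=1.750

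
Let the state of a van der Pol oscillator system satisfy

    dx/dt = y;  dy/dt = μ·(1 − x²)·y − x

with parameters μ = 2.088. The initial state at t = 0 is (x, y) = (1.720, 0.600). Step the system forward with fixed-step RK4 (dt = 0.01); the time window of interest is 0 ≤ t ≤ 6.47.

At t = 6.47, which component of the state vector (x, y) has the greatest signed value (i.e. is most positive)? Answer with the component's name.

t=0.000: state=(1.720, 0.600)
step 1 (dt=0.01): k1=(0.600, -4.173), k2=(0.579, -4.104), k3=(0.579, -4.105), k4=(0.559, -4.035); state += dt/6·(k1+2k2+2k3+k4)
t=0.010: state=(1.726, 0.559)
t=0.020: state=(1.731, 0.519)
t=0.030: state=(1.736, 0.481)
continuing one RK4 step at a time; state shown every 25 steps (Δt=0.25):
t=0.250: state=(1.773, -0.065)
t=0.500: state=(1.723, -0.291)
t=0.750: state=(1.637, -0.385)
t=1.000: state=(1.533, -0.451)
t=1.250: state=(1.411, -0.523)
t=1.500: state=(1.269, -0.622)
t=1.750: state=(1.096, -0.773)
t=2.000: state=(0.873, -1.033)
t=2.250: state=(0.560, -1.527)
t=2.500: state=(0.069, -2.515)
t=2.750: state=(-0.736, -3.841)
t=3.000: state=(-1.629, -2.673)
t=3.250: state=(-1.990, -0.490)
t=3.500: state=(-2.012, 0.152)
t=3.750: state=(-1.953, 0.288)
t=4.000: state=(-1.875, 0.332)
t=4.250: state=(-1.788, 0.363)
t=4.500: state=(-1.693, 0.397)
t=4.750: state=(-1.589, 0.439)
t=5.000: state=(-1.472, 0.495)
t=5.250: state=(-1.339, 0.575)
t=5.500: state=(-1.181, 0.696)
t=5.750: state=(-0.985, 0.896)
t=6.000: state=(-0.720, 1.259)
t=6.250: state=(-0.326, 1.981)
t=6.470: state=(0.227, 3.117)
compare at T: x=0.227, y=3.117

largest component: y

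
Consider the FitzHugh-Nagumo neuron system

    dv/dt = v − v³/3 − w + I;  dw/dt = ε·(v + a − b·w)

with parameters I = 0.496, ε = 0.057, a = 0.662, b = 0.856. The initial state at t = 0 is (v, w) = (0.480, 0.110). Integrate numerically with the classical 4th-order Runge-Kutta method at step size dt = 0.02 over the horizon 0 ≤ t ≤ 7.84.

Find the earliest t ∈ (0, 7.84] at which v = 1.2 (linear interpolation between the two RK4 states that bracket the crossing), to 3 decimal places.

t = 0.749

t=0.000: state=(0.480, 0.110)
step 1 (dt=0.02): k1=(0.829, 0.060), k2=(0.835, 0.060), k3=(0.835, 0.060), k4=(0.841, 0.061); state += dt/6·(k1+2k2+2k3+k4)
t=0.020: state=(0.497, 0.111)
t=0.040: state=(0.514, 0.112)
t=0.060: state=(0.531, 0.114)
continuing one RK4 step at a time; state shown every 25 steps (Δt=0.5):
t=0.500: state=(0.953, 0.146)
t=0.740: state=(1.192, 0.168)
next step: t=0.760: state=(1.211, 0.170) — v has crossed 1.2
linear interpolation between t=0.740 (1.19166) and t=0.760 (1.21067) → t≈0.749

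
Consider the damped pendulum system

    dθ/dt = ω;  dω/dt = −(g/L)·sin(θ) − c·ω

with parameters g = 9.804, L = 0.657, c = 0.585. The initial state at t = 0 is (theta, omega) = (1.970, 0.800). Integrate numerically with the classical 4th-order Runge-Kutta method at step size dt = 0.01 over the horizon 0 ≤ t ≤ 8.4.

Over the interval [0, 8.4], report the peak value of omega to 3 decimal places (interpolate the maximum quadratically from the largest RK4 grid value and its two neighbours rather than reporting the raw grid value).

t=0.000: state=(1.970, 0.800)
step 1 (dt=0.01): k1=(0.800, -14.217), k2=(0.729, -14.152), k3=(0.729, -14.154), k4=(0.658, -14.092); state += dt/6·(k1+2k2+2k3+k4)
t=0.010: state=(1.977, 0.658)
t=0.020: state=(1.983, 0.518)
t=0.030: state=(1.988, 0.379)
continuing one RK4 step at a time; state shown every 50 steps (Δt=0.5):
t=0.500: state=(0.721, -5.388)
t=1.000: state=(-1.369, -1.038)
t=1.500: state=(-0.256, 4.410)
t=2.000: state=(1.050, -0.332)
t=2.500: state=(-0.218, -3.179)
t=3.000: state=(-0.676, 1.588)
t=3.500: state=(0.482, 1.572)
t=4.000: state=(0.254, -2.021)
t=4.500: state=(-0.489, -0.104)
t=5.000: state=(0.083, 1.573)
t=5.500: state=(0.317, -0.802)
t=6.000: state=(-0.243, -0.709)
t=6.500: state=(-0.095, 1.014)
t=7.000: state=(0.237, -0.063)
t=7.500: state=(-0.069, -0.720)
t=8.000: state=(-0.136, 0.473)
t=8.400: state=(0.096, 0.448)
largest grid value and its neighbours: omega(1.510)=4.41869, omega(1.520)=4.42093, omega(1.530)=4.41667
parabola through these three points peaks at t≈1.518 with omega≈4.42101

max omega = 4.421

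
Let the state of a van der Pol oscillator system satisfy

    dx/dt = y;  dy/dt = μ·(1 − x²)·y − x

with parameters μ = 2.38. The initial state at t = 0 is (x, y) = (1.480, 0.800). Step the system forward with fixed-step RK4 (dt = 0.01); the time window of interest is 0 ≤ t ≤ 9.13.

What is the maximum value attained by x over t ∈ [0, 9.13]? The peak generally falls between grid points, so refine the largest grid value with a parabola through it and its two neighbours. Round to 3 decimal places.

max x = 2.022

t=0.000: state=(1.480, 0.800)
step 1 (dt=0.01): k1=(0.800, -3.747), k2=(0.781, -3.719), k3=(0.781, -3.719), k4=(0.763, -3.691); state += dt/6·(k1+2k2+2k3+k4)
t=0.010: state=(1.488, 0.763)
t=0.020: state=(1.495, 0.726)
t=0.030: state=(1.502, 0.690)
continuing one RK4 step at a time; state shown every 50 steps (Δt=0.5):
t=0.500: state=(1.559, -0.225)
t=1.000: state=(1.378, -0.466)
t=1.500: state=(1.088, -0.724)
t=2.000: state=(0.574, -1.507)
t=2.500: state=(-0.797, -4.224)
t=3.000: state=(-2.010, -0.268)
t=3.500: state=(-1.943, 0.270)
t=4.000: state=(-1.795, 0.322)
t=4.500: state=(-1.620, 0.380)
t=5.000: state=(-1.407, 0.483)
t=5.500: state=(-1.118, 0.705)
t=6.000: state=(-0.628, 1.410)
t=6.500: state=(0.649, 4.089)
t=7.000: state=(1.999, 0.426)
t=7.500: state=(1.954, -0.264)
t=8.000: state=(1.807, -0.318)
t=8.500: state=(1.635, -0.375)
t=9.000: state=(1.426, -0.472)
t=9.130: state=(1.362, -0.510)
largest grid value and its neighbours: x(7.120)=2.02186, x(7.130)=2.02193, x(7.140)=2.02179
parabola through these three points peaks at t≈7.128 with x≈2.02193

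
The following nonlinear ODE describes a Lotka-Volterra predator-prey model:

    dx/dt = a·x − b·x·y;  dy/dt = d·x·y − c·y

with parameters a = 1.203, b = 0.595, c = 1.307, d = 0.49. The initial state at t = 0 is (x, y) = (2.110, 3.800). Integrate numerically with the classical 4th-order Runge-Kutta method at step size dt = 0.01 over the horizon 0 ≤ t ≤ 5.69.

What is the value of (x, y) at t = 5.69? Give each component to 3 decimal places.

t=0.000: state=(2.110, 3.800)
step 1 (dt=0.01): k1=(-2.232, -1.038), k2=(-2.214, -1.057), k3=(-2.214, -1.057), k4=(-2.196, -1.076); state += dt/6·(k1+2k2+2k3+k4)
t=0.010: state=(2.088, 3.789)
t=0.020: state=(2.066, 3.778)
t=0.030: state=(2.045, 3.767)
continuing one RK4 step at a time; state shown every 20 steps (Δt=0.2):
t=0.200: state=(1.733, 3.528)
t=0.400: state=(1.479, 3.177)
t=0.600: state=(1.318, 2.804)
t=0.800: state=(1.227, 2.444)
t=1.000: state=(1.190, 2.118)
t=1.200: state=(1.197, 1.832)
t=1.400: state=(1.243, 1.590)
t=1.600: state=(1.325, 1.388)
t=1.800: state=(1.443, 1.223)
t=2.000: state=(1.600, 1.093)
t=2.200: state=(1.798, 0.994)
t=2.400: state=(2.041, 0.923)
t=2.600: state=(2.333, 0.880)
t=2.800: state=(2.675, 0.866)
t=3.000: state=(3.068, 0.883)
t=3.200: state=(3.503, 0.938)
t=3.400: state=(3.963, 1.041)
t=3.600: state=(4.412, 1.209)
t=3.800: state=(4.792, 1.463)
t=4.000: state=(5.019, 1.824)
t=4.200: state=(5.000, 2.301)
t=4.400: state=(4.682, 2.854)
t=4.600: state=(4.105, 3.385)
t=4.800: state=(3.405, 3.767)
t=5.000: state=(2.735, 3.916)
t=5.200: state=(2.189, 3.834)
t=5.400: state=(1.789, 3.583)
t=5.600: state=(1.515, 3.241)
t=5.690: state=(1.426, 3.074)

(x, y) = (1.426, 3.074)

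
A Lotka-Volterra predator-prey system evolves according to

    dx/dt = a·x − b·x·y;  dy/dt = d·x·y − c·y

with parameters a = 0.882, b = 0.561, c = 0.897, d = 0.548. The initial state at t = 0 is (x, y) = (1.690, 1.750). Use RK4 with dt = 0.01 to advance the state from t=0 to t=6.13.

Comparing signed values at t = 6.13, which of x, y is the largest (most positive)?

largest component: x

t=0.000: state=(1.690, 1.750)
step 1 (dt=0.01): k1=(-0.169, 0.051), k2=(-0.169, 0.050), k3=(-0.169, 0.050), k4=(-0.169, 0.049); state += dt/6·(k1+2k2+2k3+k4)
t=0.010: state=(1.688, 1.751)
t=0.020: state=(1.687, 1.751)
t=0.030: state=(1.685, 1.751)
continuing one RK4 step at a time; state shown every 20 steps (Δt=0.2):
t=0.200: state=(1.656, 1.757)
t=0.400: state=(1.622, 1.757)
t=0.600: state=(1.589, 1.751)
t=0.800: state=(1.558, 1.739)
t=1.000: state=(1.531, 1.722)
t=1.200: state=(1.507, 1.699)
t=1.400: state=(1.488, 1.674)
t=1.600: state=(1.473, 1.645)
t=1.800: state=(1.464, 1.615)
t=2.000: state=(1.459, 1.584)
t=2.200: state=(1.460, 1.554)
t=2.400: state=(1.465, 1.524)
t=2.600: state=(1.476, 1.497)
t=2.800: state=(1.490, 1.471)
t=3.000: state=(1.509, 1.450)
t=3.200: state=(1.532, 1.431)
t=3.400: state=(1.558, 1.417)
t=3.600: state=(1.586, 1.407)
t=3.800: state=(1.616, 1.401)
t=4.000: state=(1.648, 1.400)
t=4.200: state=(1.680, 1.404)
t=4.400: state=(1.711, 1.413)
t=4.600: state=(1.740, 1.427)
t=4.800: state=(1.767, 1.446)
t=5.000: state=(1.790, 1.468)
t=5.200: state=(1.808, 1.495)
t=5.400: state=(1.821, 1.524)
t=5.600: state=(1.828, 1.556)
t=5.800: state=(1.828, 1.589)
t=6.000: state=(1.821, 1.622)
t=6.130: state=(1.813, 1.643)
compare at T: x=1.813, y=1.643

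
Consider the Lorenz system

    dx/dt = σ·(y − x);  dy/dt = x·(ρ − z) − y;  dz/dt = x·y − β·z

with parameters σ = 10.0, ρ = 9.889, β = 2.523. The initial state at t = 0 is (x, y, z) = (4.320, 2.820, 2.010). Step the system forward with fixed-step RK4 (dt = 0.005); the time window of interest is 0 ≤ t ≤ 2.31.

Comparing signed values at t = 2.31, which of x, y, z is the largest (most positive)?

largest component: z

t=0.000: state=(4.320, 2.820, 2.010)
step 1 (dt=0.005): k1=(-15.000, 31.217, 7.111), k2=(-13.845, 30.768, 7.295), k3=(-13.885, 30.790, 7.297), k4=(-12.766, 30.361, 7.478); state += dt/6·(k1+2k2+2k3+k4)
t=0.005: state=(4.251, 2.974, 2.046)
t=0.010: state=(4.192, 3.124, 2.085)
t=0.015: state=(4.144, 3.270, 2.125)
continuing one RK4 step at a time; state shown every 20 steps (Δt=0.1):
t=0.100: state=(4.376, 5.461, 3.119)
t=0.200: state=(5.907, 7.682, 5.462)
t=0.300: state=(7.472, 8.564, 9.246)
t=0.400: state=(7.657, 6.853, 12.561)
t=0.500: state=(6.109, 4.090, 13.098)
t=0.600: state=(4.155, 2.450, 11.595)
t=0.700: state=(2.856, 1.964, 9.655)
t=0.800: state=(2.302, 2.041, 7.941)
t=0.900: state=(2.262, 2.415, 6.610)
t=1.000: state=(2.577, 3.048, 5.715)
t=1.100: state=(3.197, 3.965, 5.335)
t=1.200: state=(4.103, 5.133, 5.622)
t=1.300: state=(5.196, 6.301, 6.754)
t=1.400: state=(6.162, 6.895, 8.639)
t=1.500: state=(6.496, 6.383, 10.519)
t=1.600: state=(5.961, 5.078, 11.361)
t=1.700: state=(4.940, 3.889, 10.962)
t=1.800: state=(4.019, 3.273, 9.901)
t=1.900: state=(3.486, 3.165, 8.736)
t=2.000: state=(3.355, 3.401, 7.765)
t=2.100: state=(3.552, 3.887, 7.138)
t=2.200: state=(4.001, 4.551, 6.954)
t=2.300: state=(4.614, 5.267, 7.285)
t=2.310: state=(4.680, 5.334, 7.346)
compare at T: x=4.680, y=5.334, z=7.346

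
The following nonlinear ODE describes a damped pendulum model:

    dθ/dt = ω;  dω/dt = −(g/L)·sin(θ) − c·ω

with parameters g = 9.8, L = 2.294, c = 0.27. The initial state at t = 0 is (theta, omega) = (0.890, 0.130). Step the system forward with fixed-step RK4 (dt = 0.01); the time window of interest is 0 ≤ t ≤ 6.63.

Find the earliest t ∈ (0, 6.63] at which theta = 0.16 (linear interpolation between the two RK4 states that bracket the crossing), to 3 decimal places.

t=0.000: state=(0.890, 0.130)
step 1 (dt=0.01): k1=(0.130, -3.355), k2=(0.113, -3.352), k3=(0.113, -3.352), k4=(0.096, -3.349); state += dt/6·(k1+2k2+2k3+k4)
t=0.010: state=(0.891, 0.096)
t=0.020: state=(0.892, 0.063)
t=0.030: state=(0.892, 0.030)
continuing one RK4 step at a time; state shown every 25 steps (Δt=0.25):
t=0.250: state=(0.821, -0.669)
t=0.500: state=(0.570, -1.294)
t=0.750: state=(0.200, -1.599)
t=0.770: state=(0.168, -1.606)
next step: t=0.780: state=(0.152, -1.609) — theta has crossed 0.16
linear interpolation between t=0.770 (0.16822) and t=0.780 (0.15215) → t≈0.775

t = 0.775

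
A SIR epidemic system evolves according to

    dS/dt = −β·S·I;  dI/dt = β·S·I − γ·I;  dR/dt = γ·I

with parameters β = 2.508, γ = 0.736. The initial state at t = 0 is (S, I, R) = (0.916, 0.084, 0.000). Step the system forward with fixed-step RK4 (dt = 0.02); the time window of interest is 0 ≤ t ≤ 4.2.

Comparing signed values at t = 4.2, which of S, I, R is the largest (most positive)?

largest component: R

t=0.000: state=(0.916, 0.084, 0.000)
step 1 (dt=0.02): k1=(-0.193, 0.131, 0.062), k2=(-0.196, 0.133, 0.063), k3=(-0.196, 0.133, 0.063), k4=(-0.198, 0.134, 0.064); state += dt/6·(k1+2k2+2k3+k4)
t=0.020: state=(0.912, 0.087, 0.001)
t=0.040: state=(0.908, 0.089, 0.003)
t=0.060: state=(0.904, 0.092, 0.004)
continuing one RK4 step at a time; state shown every 10 steps (Δt=0.2):
t=0.200: state=(0.872, 0.114, 0.014)
t=0.400: state=(0.816, 0.150, 0.034)
t=0.600: state=(0.750, 0.192, 0.059)
t=0.800: state=(0.673, 0.236, 0.090)
t=1.000: state=(0.591, 0.280, 0.128)
t=1.200: state=(0.509, 0.319, 0.173)
t=1.400: state=(0.430, 0.348, 0.222)
t=1.600: state=(0.360, 0.366, 0.274)
t=1.800: state=(0.299, 0.372, 0.329)
t=2.000: state=(0.248, 0.369, 0.384)
t=2.200: state=(0.207, 0.356, 0.437)
t=2.400: state=(0.174, 0.338, 0.488)
t=2.600: state=(0.147, 0.316, 0.536)
t=2.800: state=(0.126, 0.292, 0.581)
t=3.000: state=(0.110, 0.268, 0.622)
t=3.200: state=(0.097, 0.243, 0.660)
t=3.400: state=(0.086, 0.220, 0.694)
t=3.600: state=(0.077, 0.198, 0.725)
t=3.800: state=(0.071, 0.177, 0.752)
t=4.000: state=(0.065, 0.158, 0.777)
t=4.200: state=(0.060, 0.141, 0.799)
compare at T: S=0.060, I=0.141, R=0.799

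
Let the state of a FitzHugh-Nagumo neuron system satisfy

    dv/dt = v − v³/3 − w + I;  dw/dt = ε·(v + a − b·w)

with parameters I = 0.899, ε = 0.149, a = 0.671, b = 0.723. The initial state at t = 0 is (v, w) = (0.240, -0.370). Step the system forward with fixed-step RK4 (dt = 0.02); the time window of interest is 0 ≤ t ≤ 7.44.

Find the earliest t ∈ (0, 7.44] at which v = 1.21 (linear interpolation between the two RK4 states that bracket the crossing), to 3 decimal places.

t = 0.557

t=0.000: state=(0.240, -0.370)
step 1 (dt=0.02): k1=(1.504, 0.176), k2=(1.517, 0.178), k3=(1.517, 0.178), k4=(1.529, 0.180); state += dt/6·(k1+2k2+2k3+k4)
t=0.020: state=(0.270, -0.366)
t=0.040: state=(0.301, -0.363)
t=0.060: state=(0.332, -0.359)
continuing one RK4 step at a time; state shown every 25 steps (Δt=0.5):
t=0.500: state=(1.109, -0.254)
t=0.540: state=(1.180, -0.242)
next step: t=0.560: state=(1.216, -0.236) — v has crossed 1.21
linear interpolation between t=0.540 (1.18035) and t=0.560 (1.21560) → t≈0.557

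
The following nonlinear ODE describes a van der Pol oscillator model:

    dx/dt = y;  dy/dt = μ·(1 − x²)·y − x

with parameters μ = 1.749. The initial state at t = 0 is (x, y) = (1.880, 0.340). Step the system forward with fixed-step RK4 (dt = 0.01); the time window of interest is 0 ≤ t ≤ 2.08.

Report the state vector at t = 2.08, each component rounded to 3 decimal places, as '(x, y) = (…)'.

(x, y) = (0.837, -1.129)

t=0.000: state=(1.880, 0.340)
step 1 (dt=0.01): k1=(0.340, -3.387), k2=(0.323, -3.317), k3=(0.323, -3.319), k4=(0.307, -3.250); state += dt/6·(k1+2k2+2k3+k4)
t=0.010: state=(1.883, 0.307)
t=0.020: state=(1.886, 0.275)
t=0.030: state=(1.889, 0.244)
continuing one RK4 step at a time; state shown every 10 steps (Δt=0.1):
t=0.100: state=(1.899, 0.064)
t=0.200: state=(1.896, -0.112)
t=0.300: state=(1.879, -0.224)
t=0.400: state=(1.853, -0.296)
t=0.500: state=(1.821, -0.346)
t=0.600: state=(1.784, -0.383)
t=0.700: state=(1.744, -0.412)
t=0.800: state=(1.702, -0.438)
t=0.900: state=(1.657, -0.463)
t=1.000: state=(1.609, -0.488)
t=1.100: state=(1.559, -0.514)
t=1.200: state=(1.506, -0.543)
t=1.300: state=(1.450, -0.575)
t=1.400: state=(1.391, -0.611)
t=1.500: state=(1.328, -0.653)
t=1.600: state=(1.260, -0.703)
t=1.700: state=(1.187, -0.762)
t=1.800: state=(1.108, -0.832)
t=1.900: state=(1.020, -0.918)
t=2.000: state=(0.923, -1.025)
t=2.080: state=(0.837, -1.129)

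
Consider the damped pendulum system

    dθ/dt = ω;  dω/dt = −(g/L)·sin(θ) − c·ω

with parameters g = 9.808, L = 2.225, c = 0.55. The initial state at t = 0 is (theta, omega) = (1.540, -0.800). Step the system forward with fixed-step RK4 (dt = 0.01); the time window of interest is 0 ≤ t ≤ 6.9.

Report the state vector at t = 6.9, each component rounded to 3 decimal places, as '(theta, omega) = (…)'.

(theta, omega) = (0.038, -0.457)

t=0.000: state=(1.540, -0.800)
step 1 (dt=0.01): k1=(-0.800, -3.966), k2=(-0.820, -3.955), k3=(-0.820, -3.955), k4=(-0.840, -3.943); state += dt/6·(k1+2k2+2k3+k4)
t=0.010: state=(1.532, -0.840)
t=0.020: state=(1.523, -0.879)
t=0.030: state=(1.514, -0.918)
continuing one RK4 step at a time; state shown every 25 steps (Δt=0.25):
t=0.250: state=(1.223, -1.707)
t=0.500: state=(0.710, -2.330)
t=0.750: state=(0.102, -2.426)
t=1.000: state=(-0.452, -1.920)
t=1.250: state=(-0.827, -1.044)
t=1.500: state=(-0.968, -0.092)
t=1.750: state=(-0.882, 0.752)
t=2.000: state=(-0.612, 1.360)
t=2.250: state=(-0.233, 1.605)
t=2.500: state=(0.155, 1.430)
t=2.750: state=(0.455, 0.925)
t=3.000: state=(0.606, 0.272)
t=3.250: state=(0.593, -0.354)
t=3.500: state=(0.441, -0.825)
t=3.750: state=(0.202, -1.045)
t=4.000: state=(-0.057, -0.981)
t=4.250: state=(-0.269, -0.679)
t=4.500: state=(-0.386, -0.251)
t=4.750: state=(-0.394, 0.181)
t=5.000: state=(-0.304, 0.516)
t=5.250: state=(-0.150, 0.683)
t=5.500: state=(0.021, 0.658)
t=5.750: state=(0.165, 0.472)
t=6.000: state=(0.250, 0.193)
t=6.250: state=(0.261, -0.098)
t=6.500: state=(0.206, -0.328)
t=6.750: state=(0.106, -0.447)
t=6.900: state=(0.038, -0.457)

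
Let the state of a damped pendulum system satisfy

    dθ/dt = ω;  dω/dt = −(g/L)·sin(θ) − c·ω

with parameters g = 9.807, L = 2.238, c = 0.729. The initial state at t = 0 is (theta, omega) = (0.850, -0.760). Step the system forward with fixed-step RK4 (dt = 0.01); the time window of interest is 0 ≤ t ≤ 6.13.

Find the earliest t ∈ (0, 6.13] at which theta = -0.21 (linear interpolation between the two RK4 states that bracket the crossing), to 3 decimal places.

t=0.000: state=(0.850, -0.760)
step 1 (dt=0.01): k1=(-0.760, -2.738), k2=(-0.774, -2.717), k3=(-0.774, -2.717), k4=(-0.787, -2.696); state += dt/6·(k1+2k2+2k3+k4)
t=0.010: state=(0.842, -0.787)
t=0.020: state=(0.834, -0.814)
t=0.030: state=(0.826, -0.840)
continuing one RK4 step at a time; state shown every 20 steps (Δt=0.2):
t=0.200: state=(0.649, -1.215)
t=0.400: state=(0.379, -1.450)
t=0.600: state=(0.086, -1.437)
t=0.800: state=(-0.181, -1.198)
t=0.820: state=(-0.205, -1.164)
next step: t=0.830: state=(-0.216, -1.146) — theta has crossed -0.21
linear interpolation between t=0.820 (-0.20457) and t=0.830 (-0.21612) → t≈0.825

t = 0.825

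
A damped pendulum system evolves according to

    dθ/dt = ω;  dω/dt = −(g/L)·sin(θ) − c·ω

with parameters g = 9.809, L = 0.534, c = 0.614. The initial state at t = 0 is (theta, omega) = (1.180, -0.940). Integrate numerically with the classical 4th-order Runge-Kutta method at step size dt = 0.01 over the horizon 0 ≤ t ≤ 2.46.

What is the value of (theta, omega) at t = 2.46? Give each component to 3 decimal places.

t=0.000: state=(1.180, -0.940)
step 1 (dt=0.01): k1=(-0.940, -16.407), k2=(-1.022, -16.323), k3=(-1.022, -16.321), k4=(-1.103, -16.234); state += dt/6·(k1+2k2+2k3+k4)
t=0.010: state=(1.170, -1.103)
t=0.020: state=(1.158, -1.265)
t=0.030: state=(1.144, -1.424)
continuing one RK4 step at a time; state shown every 10 steps (Δt=0.1):
t=0.100: state=(1.007, -2.474)
t=0.200: state=(0.696, -3.672)
t=0.300: state=(0.292, -4.297)
t=0.400: state=(-0.138, -4.172)
t=0.500: state=(-0.518, -3.338)
t=0.600: state=(-0.790, -2.041)
t=0.700: state=(-0.921, -0.560)
t=0.800: state=(-0.903, 0.895)
t=0.900: state=(-0.748, 2.161)
t=1.000: state=(-0.483, 3.067)
t=1.100: state=(-0.152, 3.440)
t=1.200: state=(0.185, 3.200)
t=1.300: state=(0.470, 2.426)
t=1.400: state=(0.659, 1.315)
t=1.500: state=(0.729, 0.083)
t=1.600: state=(0.677, -1.086)
t=1.700: state=(0.519, -2.034)
t=1.800: state=(0.283, -2.612)
t=1.900: state=(0.012, -2.717)
t=2.000: state=(-0.244, -2.341)
t=2.100: state=(-0.443, -1.590)
t=2.200: state=(-0.555, -0.629)
t=2.300: state=(-0.568, 0.370)
t=2.400: state=(-0.485, 1.254)
t=2.460: state=(-0.397, 1.672)

(theta, omega) = (-0.397, 1.672)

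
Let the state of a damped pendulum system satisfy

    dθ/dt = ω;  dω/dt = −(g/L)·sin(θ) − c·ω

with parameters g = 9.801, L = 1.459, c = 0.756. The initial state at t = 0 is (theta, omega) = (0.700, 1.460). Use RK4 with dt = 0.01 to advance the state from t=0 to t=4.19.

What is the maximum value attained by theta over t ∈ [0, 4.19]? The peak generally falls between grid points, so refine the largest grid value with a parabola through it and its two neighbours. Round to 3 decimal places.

max theta = 0.893

t=0.000: state=(0.700, 1.460)
step 1 (dt=0.01): k1=(1.460, -5.431), k2=(1.433, -5.448), k3=(1.433, -5.447), k4=(1.406, -5.463); state += dt/6·(k1+2k2+2k3+k4)
t=0.010: state=(0.714, 1.406)
t=0.020: state=(0.728, 1.351)
t=0.030: state=(0.741, 1.296)
continuing one RK4 step at a time; state shown every 20 steps (Δt=0.2):
t=0.200: state=(0.881, 0.352)
t=0.400: state=(0.847, -0.659)
t=0.600: state=(0.635, -1.416)
t=0.800: state=(0.307, -1.782)
t=1.000: state=(-0.047, -1.686)
t=1.200: state=(-0.340, -1.195)
t=1.400: state=(-0.511, -0.497)
t=1.600: state=(-0.539, 0.211)
t=1.800: state=(-0.437, 0.774)
t=2.000: state=(-0.246, 1.086)
t=2.200: state=(-0.023, 1.097)
t=2.400: state=(0.175, 0.840)
t=2.600: state=(0.302, 0.418)
t=2.800: state=(0.339, -0.044)
t=3.000: state=(0.290, -0.430)
t=3.200: state=(0.178, -0.661)
t=3.400: state=(0.038, -0.701)
t=3.600: state=(-0.091, -0.565)
t=3.800: state=(-0.180, -0.311)
t=4.000: state=(-0.213, -0.017)
t=4.190: state=(-0.192, 0.228)
largest grid value and its neighbours: theta(0.260)=0.89264, theta(0.270)=0.89269, theta(0.280)=0.89221
parabola through these three points peaks at t≈0.266 with theta≈0.89273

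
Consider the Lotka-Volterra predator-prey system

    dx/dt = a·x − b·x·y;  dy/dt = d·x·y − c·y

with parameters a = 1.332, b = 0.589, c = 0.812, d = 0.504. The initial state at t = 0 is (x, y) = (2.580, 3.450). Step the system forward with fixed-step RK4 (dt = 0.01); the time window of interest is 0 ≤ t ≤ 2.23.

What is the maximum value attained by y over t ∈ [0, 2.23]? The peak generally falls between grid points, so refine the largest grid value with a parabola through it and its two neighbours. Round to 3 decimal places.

t=0.000: state=(2.580, 3.450)
step 1 (dt=0.01): k1=(-1.806, 1.685), k2=(-1.813, 1.673), k3=(-1.812, 1.673), k4=(-1.819, 1.661); state += dt/6·(k1+2k2+2k3+k4)
t=0.010: state=(2.562, 3.467)
t=0.020: state=(2.544, 3.483)
t=0.030: state=(2.525, 3.499)
continuing one RK4 step at a time; state shown every 10 steps (Δt=0.1):
t=0.100: state=(2.394, 3.606)
t=0.200: state=(2.203, 3.733)
t=0.300: state=(2.014, 3.828)
t=0.400: state=(1.833, 3.888)
t=0.500: state=(1.664, 3.915)
t=0.600: state=(1.510, 3.910)
t=0.700: state=(1.371, 3.877)
t=0.800: state=(1.249, 3.818)
t=0.900: state=(1.142, 3.739)
t=1.000: state=(1.050, 3.642)
t=1.100: state=(0.971, 3.534)
t=1.200: state=(0.904, 3.415)
t=1.300: state=(0.847, 3.291)
t=1.400: state=(0.801, 3.163)
t=1.500: state=(0.762, 3.033)
t=1.600: state=(0.731, 2.904)
t=1.700: state=(0.707, 2.776)
t=1.800: state=(0.688, 2.651)
t=1.900: state=(0.675, 2.530)
t=2.000: state=(0.667, 2.412)
t=2.100: state=(0.663, 2.300)
t=2.200: state=(0.663, 2.193)
t=2.230: state=(0.664, 2.162)
largest grid value and its neighbours: y(0.520)=3.91678, y(0.530)=3.91704, y(0.540)=3.91699
parabola through these three points peaks at t≈0.533 with y≈3.91706

max y = 3.917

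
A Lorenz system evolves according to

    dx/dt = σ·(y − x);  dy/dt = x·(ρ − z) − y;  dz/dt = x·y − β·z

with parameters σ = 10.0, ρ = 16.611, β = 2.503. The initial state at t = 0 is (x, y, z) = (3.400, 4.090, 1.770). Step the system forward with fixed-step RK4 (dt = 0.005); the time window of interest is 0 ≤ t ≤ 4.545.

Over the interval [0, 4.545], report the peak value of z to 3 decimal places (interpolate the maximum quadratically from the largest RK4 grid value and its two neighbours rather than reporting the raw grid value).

t=0.000: state=(3.400, 4.090, 1.770)
step 1 (dt=0.005): k1=(6.900, 46.369, 9.476), k2=(7.887, 46.429, 9.883), k3=(7.864, 46.461, 9.891), k4=(8.830, 46.551, 10.312); state += dt/6·(k1+2k2+2k3+k4)
t=0.005: state=(3.439, 4.322, 1.819)
t=0.010: state=(3.488, 4.556, 1.873)
t=0.015: state=(3.546, 4.791, 1.932)
continuing one RK4 step at a time; state shown every 40 steps (Δt=0.2):
t=0.200: state=(10.282, 15.056, 12.253)
t=0.400: state=(7.538, 1.071, 24.194)
t=0.600: state=(-0.001, -1.273, 14.427)
t=0.800: state=(-1.322, -1.893, 8.940)
t=1.000: state=(-3.462, -5.298, 6.727)
t=1.200: state=(-9.124, -12.188, 13.681)
t=1.400: state=(-7.847, -3.822, 22.126)
t=1.600: state=(-2.219, -1.131, 14.624)
t=1.800: state=(-1.977, -2.555, 9.371)
t=2.000: state=(-4.589, -6.796, 8.036)
t=2.200: state=(-9.853, -11.436, 17.173)
t=2.400: state=(-6.214, -2.783, 20.270)
t=2.600: state=(-2.378, -1.898, 13.362)
t=2.800: state=(-3.069, -4.148, 9.270)
t=3.000: state=(-6.878, -9.489, 11.124)
t=3.200: state=(-9.312, -7.738, 20.759)
t=3.400: state=(-4.176, -2.280, 17.022)
t=3.600: state=(-2.914, -3.273, 11.574)
t=3.800: state=(-5.153, -7.036, 10.212)
t=4.000: state=(-9.036, -9.926, 17.200)
t=4.200: state=(-6.286, -3.820, 19.177)
t=4.400: state=(-3.424, -3.123, 13.713)
t=4.545: state=(-3.892, -4.780, 11.218)
largest grid value and its neighbours: z(0.340)=25.98972, z(0.345)=25.99484, z(0.350)=25.96329
parabola through these three points peaks at t≈0.343 with z≈25.99722

max z = 25.997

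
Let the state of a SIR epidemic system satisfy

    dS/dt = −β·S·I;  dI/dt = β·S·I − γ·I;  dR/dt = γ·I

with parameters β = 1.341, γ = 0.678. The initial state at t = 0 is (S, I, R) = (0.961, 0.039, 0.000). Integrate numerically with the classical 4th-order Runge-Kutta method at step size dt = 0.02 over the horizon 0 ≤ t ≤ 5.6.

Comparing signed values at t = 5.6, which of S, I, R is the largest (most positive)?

t=0.000: state=(0.961, 0.039, 0.000)
step 1 (dt=0.02): k1=(-0.050, 0.024, 0.026), k2=(-0.051, 0.024, 0.027), k3=(-0.051, 0.024, 0.027), k4=(-0.051, 0.024, 0.027); state += dt/6·(k1+2k2+2k3+k4)
t=0.020: state=(0.960, 0.039, 0.001)
t=0.040: state=(0.959, 0.040, 0.001)
t=0.060: state=(0.958, 0.040, 0.002)
continuing one RK4 step at a time; state shown every 10 steps (Δt=0.2):
t=0.200: state=(0.950, 0.044, 0.006)
t=0.400: state=(0.939, 0.050, 0.012)
t=0.600: state=(0.925, 0.056, 0.019)
t=0.800: state=(0.911, 0.062, 0.027)
t=1.000: state=(0.895, 0.069, 0.036)
t=1.200: state=(0.878, 0.076, 0.046)
t=1.400: state=(0.859, 0.084, 0.057)
t=1.600: state=(0.839, 0.092, 0.069)
t=1.800: state=(0.818, 0.101, 0.082)
t=2.000: state=(0.795, 0.109, 0.096)
t=2.200: state=(0.771, 0.118, 0.111)
t=2.400: state=(0.746, 0.126, 0.128)
t=2.600: state=(0.721, 0.134, 0.145)
t=2.800: state=(0.695, 0.141, 0.164)
t=3.000: state=(0.668, 0.148, 0.184)
t=3.200: state=(0.642, 0.154, 0.204)
t=3.400: state=(0.615, 0.159, 0.225)
t=3.600: state=(0.589, 0.163, 0.247)
t=3.800: state=(0.564, 0.167, 0.270)
t=4.000: state=(0.539, 0.169, 0.292)
t=4.200: state=(0.515, 0.170, 0.315)
t=4.400: state=(0.492, 0.170, 0.338)
t=4.600: state=(0.470, 0.168, 0.361)
t=4.800: state=(0.450, 0.166, 0.384)
t=5.000: state=(0.430, 0.163, 0.406)
t=5.200: state=(0.412, 0.160, 0.428)
t=5.400: state=(0.395, 0.155, 0.450)
t=5.600: state=(0.379, 0.151, 0.470)
compare at T: S=0.379, I=0.151, R=0.470

largest component: R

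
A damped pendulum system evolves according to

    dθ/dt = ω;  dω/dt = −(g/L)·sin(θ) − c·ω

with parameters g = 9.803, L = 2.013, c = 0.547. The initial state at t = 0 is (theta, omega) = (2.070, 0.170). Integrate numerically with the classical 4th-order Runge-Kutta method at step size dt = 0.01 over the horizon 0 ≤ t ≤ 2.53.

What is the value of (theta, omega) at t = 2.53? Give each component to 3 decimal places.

(theta, omega) = (-0.306, 2.036)

t=0.000: state=(2.070, 0.170)
step 1 (dt=0.01): k1=(0.170, -4.369), k2=(0.148, -4.355), k3=(0.148, -4.355), k4=(0.126, -4.341); state += dt/6·(k1+2k2+2k3+k4)
t=0.010: state=(2.071, 0.126)
t=0.020: state=(2.073, 0.083)
t=0.030: state=(2.073, 0.040)
continuing one RK4 step at a time; state shown every 10 steps (Δt=0.1):
t=0.100: state=(2.066, -0.255)
t=0.200: state=(2.020, -0.663)
t=0.300: state=(1.933, -1.062)
t=0.400: state=(1.807, -1.458)
t=0.500: state=(1.642, -1.848)
t=0.600: state=(1.438, -2.222)
t=0.700: state=(1.199, -2.562)
t=0.800: state=(0.928, -2.839)
t=0.900: state=(0.634, -3.020)
t=1.000: state=(0.328, -3.077)
t=1.100: state=(0.023, -2.995)
t=1.200: state=(-0.266, -2.777)
t=1.300: state=(-0.528, -2.445)
t=1.400: state=(-0.753, -2.030)
t=1.500: state=(-0.933, -1.567)
t=1.600: state=(-1.065, -1.084)
t=1.700: state=(-1.150, -0.602)
t=1.800: state=(-1.186, -0.133)
t=1.900: state=(-1.177, 0.313)
t=2.000: state=(-1.125, 0.730)
t=2.100: state=(-1.032, 1.109)
t=2.200: state=(-0.904, 1.441)
t=2.300: state=(-0.746, 1.712)
t=2.400: state=(-0.564, 1.910)
t=2.500: state=(-0.367, 2.021)
t=2.530: state=(-0.306, 2.036)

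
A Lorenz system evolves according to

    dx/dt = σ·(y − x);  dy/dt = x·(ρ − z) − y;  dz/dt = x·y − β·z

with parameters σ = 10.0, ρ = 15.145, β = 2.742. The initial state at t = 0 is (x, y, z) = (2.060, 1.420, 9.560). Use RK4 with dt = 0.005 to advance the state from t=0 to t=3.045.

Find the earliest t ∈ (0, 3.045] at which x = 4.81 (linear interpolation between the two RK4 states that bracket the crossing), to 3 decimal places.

t = 0.308

t=0.000: state=(2.060, 1.420, 9.560)
step 1 (dt=0.005): k1=(-6.400, 10.085, -23.288), k2=(-5.988, 10.090, -23.100), k3=(-5.998, 10.094, -23.100), k4=(-5.595, 10.102, -22.912); state += dt/6·(k1+2k2+2k3+k4)
t=0.005: state=(2.030, 1.470, 9.445)
t=0.010: state=(2.004, 1.521, 9.331)
t=0.015: state=(1.982, 1.572, 9.219)
continuing one RK4 step at a time; state shown every 20 steps (Δt=0.1):
t=0.100: state=(2.047, 2.525, 7.606)
t=0.200: state=(2.915, 4.179, 6.500)
t=0.300: state=(4.634, 6.838, 6.764)
t=0.305: state=(4.746, 6.999, 6.833)
next step: t=0.310: state=(4.860, 7.162, 6.909) — x has crossed 4.81
linear interpolation between t=0.305 (4.74571) and t=0.310 (4.85962) → t≈0.308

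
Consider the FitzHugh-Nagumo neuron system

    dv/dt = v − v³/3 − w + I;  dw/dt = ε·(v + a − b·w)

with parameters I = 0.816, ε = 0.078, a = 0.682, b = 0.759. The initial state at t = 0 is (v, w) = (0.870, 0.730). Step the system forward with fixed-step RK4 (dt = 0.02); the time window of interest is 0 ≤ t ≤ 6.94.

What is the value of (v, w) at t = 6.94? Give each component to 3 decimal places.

t=0.000: state=(0.870, 0.730)
step 1 (dt=0.02): k1=(0.736, 0.078), k2=(0.737, 0.078), k3=(0.737, 0.078), k4=(0.738, 0.079); state += dt/6·(k1+2k2+2k3+k4)
t=0.020: state=(0.885, 0.732)
t=0.040: state=(0.900, 0.733)
t=0.060: state=(0.914, 0.735)
continuing one RK4 step at a time; state shown every 25 steps (Δt=0.5):
t=0.500: state=(1.228, 0.775)
t=1.000: state=(1.488, 0.832)
t=1.500: state=(1.611, 0.894)
t=2.000: state=(1.647, 0.956)
t=2.500: state=(1.641, 1.018)
t=3.000: state=(1.618, 1.077)
t=3.500: state=(1.588, 1.134)
t=4.000: state=(1.554, 1.187)
t=4.500: state=(1.519, 1.238)
t=5.000: state=(1.483, 1.286)
t=5.500: state=(1.446, 1.331)
t=6.000: state=(1.407, 1.373)
t=6.500: state=(1.367, 1.412)
t=6.940: state=(1.331, 1.445)

(v, w) = (1.331, 1.445)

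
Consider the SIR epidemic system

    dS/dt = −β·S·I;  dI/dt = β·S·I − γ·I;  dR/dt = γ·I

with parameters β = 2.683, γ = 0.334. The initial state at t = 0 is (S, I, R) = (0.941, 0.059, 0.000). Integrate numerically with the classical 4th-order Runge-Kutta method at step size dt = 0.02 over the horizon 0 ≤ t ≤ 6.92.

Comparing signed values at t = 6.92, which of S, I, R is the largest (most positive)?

t=0.000: state=(0.941, 0.059, 0.000)
step 1 (dt=0.02): k1=(-0.149, 0.129, 0.020), k2=(-0.152, 0.132, 0.020), k3=(-0.152, 0.132, 0.020), k4=(-0.155, 0.135, 0.021); state += dt/6·(k1+2k2+2k3+k4)
t=0.020: state=(0.938, 0.062, 0.000)
t=0.040: state=(0.935, 0.064, 0.001)
t=0.060: state=(0.931, 0.067, 0.001)
continuing one RK4 step at a time; state shown every 25 steps (Δt=0.5):
t=0.500: state=(0.818, 0.164, 0.017)
t=1.000: state=(0.580, 0.360, 0.060)
t=1.500: state=(0.312, 0.550, 0.137)
t=2.000: state=(0.140, 0.623, 0.237)
t=2.500: state=(0.061, 0.599, 0.340)
t=3.000: state=(0.029, 0.536, 0.435)
t=3.500: state=(0.015, 0.467, 0.519)
t=4.000: state=(0.008, 0.401, 0.591)
t=4.500: state=(0.005, 0.342, 0.653)
t=5.000: state=(0.003, 0.291, 0.706)
t=5.500: state=(0.002, 0.247, 0.751)
t=6.000: state=(0.002, 0.210, 0.789)
t=6.500: state=(0.001, 0.178, 0.821)
t=6.920: state=(0.001, 0.155, 0.844)
compare at T: S=0.001, I=0.155, R=0.844

largest component: R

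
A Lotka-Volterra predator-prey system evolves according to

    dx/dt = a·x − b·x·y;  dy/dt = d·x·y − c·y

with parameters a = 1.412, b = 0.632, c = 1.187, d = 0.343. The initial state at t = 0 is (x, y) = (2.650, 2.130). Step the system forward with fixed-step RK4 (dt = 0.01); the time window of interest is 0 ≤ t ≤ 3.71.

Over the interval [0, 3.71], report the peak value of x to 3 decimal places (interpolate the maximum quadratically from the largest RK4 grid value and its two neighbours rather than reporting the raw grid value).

max x = 4.443

t=0.000: state=(2.650, 2.130)
step 1 (dt=0.01): k1=(0.174, -0.592), k2=(0.179, -0.591), k3=(0.179, -0.591), k4=(0.184, -0.589); state += dt/6·(k1+2k2+2k3+k4)
t=0.010: state=(2.652, 2.124)
t=0.020: state=(2.654, 2.118)
t=0.030: state=(2.656, 2.112)
continuing one RK4 step at a time; state shown every 20 steps (Δt=0.2):
t=0.200: state=(2.705, 2.018)
t=0.400: state=(2.797, 1.922)
t=0.600: state=(2.925, 1.844)
t=0.800: state=(3.084, 1.787)
t=1.000: state=(3.272, 1.752)
t=1.200: state=(3.480, 1.742)
t=1.400: state=(3.701, 1.757)
t=1.600: state=(3.921, 1.800)
t=1.800: state=(4.125, 1.871)
t=2.000: state=(4.293, 1.971)
t=2.200: state=(4.405, 2.095)
t=2.400: state=(4.443, 2.239)
t=2.600: state=(4.397, 2.393)
t=2.800: state=(4.269, 2.542)
t=3.000: state=(4.072, 2.669)
t=3.200: state=(3.830, 2.761)
t=3.400: state=(3.571, 2.807)
t=3.600: state=(3.321, 2.804)
t=3.710: state=(3.194, 2.782)
largest grid value and its neighbours: x(2.380)=4.44271, x(2.390)=4.44288, x(2.400)=4.44284
parabola through these three points peaks at t≈2.393 with x≈4.44289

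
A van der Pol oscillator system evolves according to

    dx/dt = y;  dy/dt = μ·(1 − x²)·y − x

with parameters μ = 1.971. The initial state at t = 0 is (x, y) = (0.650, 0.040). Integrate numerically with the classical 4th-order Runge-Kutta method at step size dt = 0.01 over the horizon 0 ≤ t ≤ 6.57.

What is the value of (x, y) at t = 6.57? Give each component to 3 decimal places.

t=0.000: state=(0.650, 0.040)
step 1 (dt=0.01): k1=(0.040, -0.604), k2=(0.037, -0.608), k3=(0.037, -0.608), k4=(0.034, -0.612); state += dt/6·(k1+2k2+2k3+k4)
t=0.010: state=(0.650, 0.034)
t=0.020: state=(0.651, 0.028)
t=0.030: state=(0.651, 0.022)
continuing one RK4 step at a time; state shown every 25 steps (Δt=0.25):
t=0.250: state=(0.639, -0.135)
t=0.500: state=(0.578, -0.363)
t=0.750: state=(0.450, -0.679)
t=1.000: state=(0.226, -1.156)
t=1.250: state=(-0.151, -1.901)
t=1.500: state=(-0.733, -2.686)
t=1.750: state=(-1.385, -2.218)
t=2.000: state=(-1.752, -0.753)
t=2.250: state=(-1.827, 0.023)
t=2.500: state=(-1.783, 0.281)
t=2.750: state=(-1.699, 0.380)
t=3.000: state=(-1.596, 0.443)
t=3.250: state=(-1.477, 0.509)
t=3.500: state=(-1.340, 0.595)
t=3.750: state=(-1.176, 0.722)
t=4.000: state=(-0.972, 0.928)
t=4.250: state=(-0.699, 1.298)
t=4.500: state=(-0.295, 2.015)
t=4.750: state=(0.355, 3.248)
t=5.000: state=(1.261, 3.546)
t=5.250: state=(1.882, 1.303)
t=5.500: state=(2.019, 0.052)
t=5.750: state=(1.985, -0.250)
t=6.000: state=(1.911, -0.329)
t=6.250: state=(1.824, -0.368)
t=6.500: state=(1.727, -0.403)
t=6.570: state=(1.699, -0.414)

(x, y) = (1.699, -0.414)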